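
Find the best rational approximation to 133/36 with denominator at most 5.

Expand x = 133/36 as a continued fraction with the Euclidean algorithm:
  133 = 3*36 + 25, so a_0 = 3.
  36 = 1*25 + 11, so a_1 = 1.
  25 = 2*11 + 3, so a_2 = 2.
  11 = 3*3 + 2, so a_3 = 3.
  3 = 1*2 + 1, so a_4 = 1.
  2 = 2*1 + 0, so a_5 = 2.
so x = [3; 1, 2, 3, 1, 2].
Convergents (p_i = a_i*p_{i-1} + p_{i-2}, q_i = a_i*q_{i-1} + q_{i-2} with p_{-2}=0, p_{-1}=1, q_{-2}=1, q_{-1}=0), until the denominator exceeds 5:
  i=0: a_0=3, p_0 = 3*1 + 0 = 3, q_0 = 3*0 + 1 = 1.
  i=1: a_1=1, p_1 = 1*3 + 1 = 4, q_1 = 1*1 + 0 = 1.
  i=2: a_2=2, p_2 = 2*4 + 3 = 11, q_2 = 2*1 + 1 = 3.
  i=3: a_3=3, p_3 = 3*11 + 4 = 37, q_3 = 3*3 + 1 = 10.
q_3 = 10 > 5, so the last convergent with denominator <= 5 is p_2/q_2 = 11/3.
The closest fraction with denominator <= 5 is either p_2/q_2 or the intermediate fraction (k*p_2 + p_1)/(k*q_2 + q_1) with the largest k >= 1 whose denominator stays <= 5; these approach x as k grows, and every other convergent or intermediate fraction in range is farther away.
Largest k: floor((5 - q_1)/q_2) = floor((5 - 1)/3) = 1.
That gives (1*11 + 4)/(1*3 + 1) = 15/4.
Compare the errors: |x - 11/3| = |133*3 - 11*36|/(36*3) = 3/108, and |x - 15/4| = |133*4 - 15*36|/(36*4) = 8/144.
Cross-multiplying, 3*144 = 432 < 864 = 8*108, so 3/108 is smaller: the convergent 11/3 is closer to x than 15/4.

11/3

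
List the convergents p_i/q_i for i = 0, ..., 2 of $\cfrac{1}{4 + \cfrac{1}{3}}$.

Using the convergent recurrence p_i = a_i*p_{i-1} + p_{i-2}, q_i = a_i*q_{i-1} + q_{i-2} with p_{-2}=0, p_{-1}=1, q_{-2}=1, q_{-1}=0:
  i=0: a_0=0, p_0 = 0*1 + 0 = 0, q_0 = 0*0 + 1 = 1.
  i=1: a_1=4, p_1 = 4*0 + 1 = 1, q_1 = 4*1 + 0 = 4.
  i=2: a_2=3, p_2 = 3*1 + 0 = 3, q_2 = 3*4 + 1 = 13.

0/1, 1/4, 3/13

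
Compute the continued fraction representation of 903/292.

[3; 10, 1, 4, 2, 2]

Run the Euclidean algorithm on 903 and 292; the successive quotients are the partial quotients a_0, a_1, ... (each step inverts the fractional part left over by the previous one):
  903 = 3*292 + 27, so a_0 = 3.
  292 = 10*27 + 22, so a_1 = 10.
  27 = 1*22 + 5, so a_2 = 1.
  22 = 4*5 + 2, so a_3 = 4.
  5 = 2*2 + 1, so a_4 = 2.
  2 = 2*1 + 0, so a_5 = 2.
The remainder reaches 0 after 6 divisions, so the expansion has 6 partial quotients, read off in order.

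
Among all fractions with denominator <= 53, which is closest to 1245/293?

Expand x = 1245/293 as a continued fraction with the Euclidean algorithm:
  1245 = 4*293 + 73, so a_0 = 4.
  293 = 4*73 + 1, so a_1 = 4.
  73 = 73*1 + 0, so a_2 = 73.
so x = [4; 4, 73].
Convergents (p_i = a_i*p_{i-1} + p_{i-2}, q_i = a_i*q_{i-1} + q_{i-2} with p_{-2}=0, p_{-1}=1, q_{-2}=1, q_{-1}=0), until the denominator exceeds 53:
  i=0: a_0=4, p_0 = 4*1 + 0 = 4, q_0 = 4*0 + 1 = 1.
  i=1: a_1=4, p_1 = 4*4 + 1 = 17, q_1 = 4*1 + 0 = 4.
  i=2: a_2=73, p_2 = 73*17 + 4 = 1245, q_2 = 73*4 + 1 = 293.
q_2 = 293 > 53, so the last convergent with denominator <= 53 is p_1/q_1 = 17/4.
The closest fraction with denominator <= 53 is either p_1/q_1 or the intermediate fraction (k*p_1 + p_0)/(k*q_1 + q_0) with the largest k >= 1 whose denominator stays <= 53; these approach x as k grows, and every other convergent or intermediate fraction in range is farther away.
Largest k: floor((53 - q_0)/q_1) = floor((53 - 1)/4) = 13.
That gives (13*17 + 4)/(13*4 + 1) = 225/53.
Compare the errors: |x - 17/4| = |1245*4 - 17*293|/(293*4) = 1/1172, and |x - 225/53| = |1245*53 - 225*293|/(293*53) = 60/15529.
Cross-multiplying, 1*15529 = 15529 < 70320 = 60*1172, so 1/1172 is smaller: the convergent 17/4 is closer to x than 225/53.

17/4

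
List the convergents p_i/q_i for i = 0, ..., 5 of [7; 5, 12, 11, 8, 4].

7/1, 36/5, 439/61, 4865/676, 39359/5469, 162301/22552

Using the convergent recurrence p_i = a_i*p_{i-1} + p_{i-2}, q_i = a_i*q_{i-1} + q_{i-2} with p_{-2}=0, p_{-1}=1, q_{-2}=1, q_{-1}=0:
  i=0: a_0=7, p_0 = 7*1 + 0 = 7, q_0 = 7*0 + 1 = 1.
  i=1: a_1=5, p_1 = 5*7 + 1 = 36, q_1 = 5*1 + 0 = 5.
  i=2: a_2=12, p_2 = 12*36 + 7 = 439, q_2 = 12*5 + 1 = 61.
  i=3: a_3=11, p_3 = 11*439 + 36 = 4865, q_3 = 11*61 + 5 = 676.
  i=4: a_4=8, p_4 = 8*4865 + 439 = 39359, q_4 = 8*676 + 61 = 5469.
  i=5: a_5=4, p_5 = 4*39359 + 4865 = 162301, q_5 = 4*5469 + 676 = 22552.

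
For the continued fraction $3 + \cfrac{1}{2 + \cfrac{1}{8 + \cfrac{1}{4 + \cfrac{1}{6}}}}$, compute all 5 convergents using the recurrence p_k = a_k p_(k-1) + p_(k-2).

Using the convergent recurrence p_i = a_i*p_{i-1} + p_{i-2}, q_i = a_i*q_{i-1} + q_{i-2} with p_{-2}=0, p_{-1}=1, q_{-2}=1, q_{-1}=0:
  i=0: a_0=3, p_0 = 3*1 + 0 = 3, q_0 = 3*0 + 1 = 1.
  i=1: a_1=2, p_1 = 2*3 + 1 = 7, q_1 = 2*1 + 0 = 2.
  i=2: a_2=8, p_2 = 8*7 + 3 = 59, q_2 = 8*2 + 1 = 17.
  i=3: a_3=4, p_3 = 4*59 + 7 = 243, q_3 = 4*17 + 2 = 70.
  i=4: a_4=6, p_4 = 6*243 + 59 = 1517, q_4 = 6*70 + 17 = 437.

3/1, 7/2, 59/17, 243/70, 1517/437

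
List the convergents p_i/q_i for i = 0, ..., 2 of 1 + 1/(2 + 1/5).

1/1, 3/2, 16/11

Using the convergent recurrence p_i = a_i*p_{i-1} + p_{i-2}, q_i = a_i*q_{i-1} + q_{i-2} with p_{-2}=0, p_{-1}=1, q_{-2}=1, q_{-1}=0:
  i=0: a_0=1, p_0 = 1*1 + 0 = 1, q_0 = 1*0 + 1 = 1.
  i=1: a_1=2, p_1 = 2*1 + 1 = 3, q_1 = 2*1 + 0 = 2.
  i=2: a_2=5, p_2 = 5*3 + 1 = 16, q_2 = 5*2 + 1 = 11.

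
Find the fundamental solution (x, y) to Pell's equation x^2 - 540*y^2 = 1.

First expand sqrt(540) as a continued fraction. With x_i = (sqrt(540) + m_i)/d_i and (m_0, d_0) = (0, 1): a_0 = floor(sqrt(540)) = 23, since 23^2 = 529 <= 540 < 576 = 24^2.
Iterate m_{i+1} = d_i*a_i - m_i, d_{i+1} = (540 - m_{i+1}^2)/d_i, a_{i+1} = floor((a_0 + m_{i+1})/d_{i+1}):
  m_1 = 1*23 - 0 = 23, d_1 = (540 - 23^2)/1 = 11/1 = 11, a_1 = floor((23 + 23)/11) = 4.
  m_2 = 11*4 - 23 = 21, d_2 = (540 - 21^2)/11 = 99/11 = 9, a_2 = floor((23 + 21)/9) = 4.
  m_3 = 9*4 - 21 = 15, d_3 = (540 - 15^2)/9 = 315/9 = 35, a_3 = floor((23 + 15)/35) = 1.
  m_4 = 35*1 - 15 = 20, d_4 = (540 - 20^2)/35 = 140/35 = 4, a_4 = floor((23 + 20)/4) = 10.
  m_5 = 4*10 - 20 = 20, d_5 = (540 - 20^2)/4 = 140/4 = 35, a_5 = floor((23 + 20)/35) = 1.
  m_6 = 35*1 - 20 = 15, d_6 = (540 - 15^2)/35 = 315/35 = 9, a_6 = floor((23 + 15)/9) = 4.
  m_7 = 9*4 - 15 = 21, d_7 = (540 - 21^2)/9 = 99/9 = 11, a_7 = floor((23 + 21)/11) = 4.
  m_8 = 11*4 - 21 = 23, d_8 = (540 - 23^2)/11 = 11/11 = 1, a_8 = floor((23 + 23)/1) = 46.
  m_9 = 1*46 - 23 = 23, d_9 = (540 - 23^2)/1 = 11/1 = 11: (m_9, d_9) = (m_1, d_1) = (23, 11), so from here the quotients repeat a_1, ..., a_8; the period length is 8.
So sqrt(540) = [23; (4, 4, 1, 10, 1, 4, 4, 46)] with period length k = 8.
k is even, so the fundamental solution of x^2 - 540y^2 = 1 is (p_{k-1}, q_{k-1}) = (p_7, q_7); compute convergents through index 7.
Convergents (p_i = a_i*p_{i-1} + p_{i-2}, q_i = a_i*q_{i-1} + q_{i-2} with p_{-2}=0, p_{-1}=1, q_{-2}=1, q_{-1}=0):
  i=0: a_0=23, p_0 = 23*1 + 0 = 23, q_0 = 23*0 + 1 = 1.
  i=1: a_1=4, p_1 = 4*23 + 1 = 93, q_1 = 4*1 + 0 = 4.
  i=2: a_2=4, p_2 = 4*93 + 23 = 395, q_2 = 4*4 + 1 = 17.
  i=3: a_3=1, p_3 = 1*395 + 93 = 488, q_3 = 1*17 + 4 = 21.
  i=4: a_4=10, p_4 = 10*488 + 395 = 5275, q_4 = 10*21 + 17 = 227.
  i=5: a_5=1, p_5 = 1*5275 + 488 = 5763, q_5 = 1*227 + 21 = 248.
  i=6: a_6=4, p_6 = 4*5763 + 5275 = 28327, q_6 = 4*248 + 227 = 1219.
  i=7: a_7=4, p_7 = 4*28327 + 5763 = 119071, q_7 = 4*1219 + 248 = 5124.
Check: 119071^2 - 540*5124^2 = 14177903041 - 14177903040 = 1, so (x, y) = (119071, 5124) solves the equation, and by the theorem it is the least positive solution.

(x, y) = (119071, 5124)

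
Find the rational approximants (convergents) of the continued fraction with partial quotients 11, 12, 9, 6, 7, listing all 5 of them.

Using the convergent recurrence p_i = a_i*p_{i-1} + p_{i-2}, q_i = a_i*q_{i-1} + q_{i-2} with p_{-2}=0, p_{-1}=1, q_{-2}=1, q_{-1}=0:
  i=0: a_0=11, p_0 = 11*1 + 0 = 11, q_0 = 11*0 + 1 = 1.
  i=1: a_1=12, p_1 = 12*11 + 1 = 133, q_1 = 12*1 + 0 = 12.
  i=2: a_2=9, p_2 = 9*133 + 11 = 1208, q_2 = 9*12 + 1 = 109.
  i=3: a_3=6, p_3 = 6*1208 + 133 = 7381, q_3 = 6*109 + 12 = 666.
  i=4: a_4=7, p_4 = 7*7381 + 1208 = 52875, q_4 = 7*666 + 109 = 4771.

11/1, 133/12, 1208/109, 7381/666, 52875/4771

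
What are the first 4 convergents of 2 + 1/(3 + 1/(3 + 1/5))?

Using the convergent recurrence p_i = a_i*p_{i-1} + p_{i-2}, q_i = a_i*q_{i-1} + q_{i-2} with p_{-2}=0, p_{-1}=1, q_{-2}=1, q_{-1}=0:
  i=0: a_0=2, p_0 = 2*1 + 0 = 2, q_0 = 2*0 + 1 = 1.
  i=1: a_1=3, p_1 = 3*2 + 1 = 7, q_1 = 3*1 + 0 = 3.
  i=2: a_2=3, p_2 = 3*7 + 2 = 23, q_2 = 3*3 + 1 = 10.
  i=3: a_3=5, p_3 = 5*23 + 7 = 122, q_3 = 5*10 + 3 = 53.

2/1, 7/3, 23/10, 122/53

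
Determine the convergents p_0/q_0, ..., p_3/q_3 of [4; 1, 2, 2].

4/1, 5/1, 14/3, 33/7

Using the convergent recurrence p_i = a_i*p_{i-1} + p_{i-2}, q_i = a_i*q_{i-1} + q_{i-2} with p_{-2}=0, p_{-1}=1, q_{-2}=1, q_{-1}=0:
  i=0: a_0=4, p_0 = 4*1 + 0 = 4, q_0 = 4*0 + 1 = 1.
  i=1: a_1=1, p_1 = 1*4 + 1 = 5, q_1 = 1*1 + 0 = 1.
  i=2: a_2=2, p_2 = 2*5 + 4 = 14, q_2 = 2*1 + 1 = 3.
  i=3: a_3=2, p_3 = 2*14 + 5 = 33, q_3 = 2*3 + 1 = 7.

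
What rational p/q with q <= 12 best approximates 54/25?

Expand x = 54/25 as a continued fraction with the Euclidean algorithm:
  54 = 2*25 + 4, so a_0 = 2.
  25 = 6*4 + 1, so a_1 = 6.
  4 = 4*1 + 0, so a_2 = 4.
so x = [2; 6, 4].
Convergents (p_i = a_i*p_{i-1} + p_{i-2}, q_i = a_i*q_{i-1} + q_{i-2} with p_{-2}=0, p_{-1}=1, q_{-2}=1, q_{-1}=0), until the denominator exceeds 12:
  i=0: a_0=2, p_0 = 2*1 + 0 = 2, q_0 = 2*0 + 1 = 1.
  i=1: a_1=6, p_1 = 6*2 + 1 = 13, q_1 = 6*1 + 0 = 6.
  i=2: a_2=4, p_2 = 4*13 + 2 = 54, q_2 = 4*6 + 1 = 25.
q_2 = 25 > 12, so the last convergent with denominator <= 12 is p_1/q_1 = 13/6.
The closest fraction with denominator <= 12 is either p_1/q_1 or the intermediate fraction (k*p_1 + p_0)/(k*q_1 + q_0) with the largest k >= 1 whose denominator stays <= 12; these approach x as k grows, and every other convergent or intermediate fraction in range is farther away.
Largest k: floor((12 - q_0)/q_1) = floor((12 - 1)/6) = 1.
That gives (1*13 + 2)/(1*6 + 1) = 15/7.
Compare the errors: |x - 13/6| = |54*6 - 13*25|/(25*6) = 1/150, and |x - 15/7| = |54*7 - 15*25|/(25*7) = 3/175.
Cross-multiplying, 1*175 = 175 < 450 = 3*150, so 1/150 is smaller: the convergent 13/6 is closer to x than 15/7.

13/6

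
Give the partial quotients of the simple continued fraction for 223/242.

Run the Euclidean algorithm on 223 and 242; the successive quotients are the partial quotients a_0, a_1, ... (each step inverts the fractional part left over by the previous one):
  223 = 0*242 + 223, so a_0 = 0.
  242 = 1*223 + 19, so a_1 = 1.
  223 = 11*19 + 14, so a_2 = 11.
  19 = 1*14 + 5, so a_3 = 1.
  14 = 2*5 + 4, so a_4 = 2.
  5 = 1*4 + 1, so a_5 = 1.
  4 = 4*1 + 0, so a_6 = 4.
The remainder reaches 0 after 7 divisions, so the expansion has 7 partial quotients, read off in order.

[0; 1, 11, 1, 2, 1, 4]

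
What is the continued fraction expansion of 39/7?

[5; 1, 1, 3]

Run the Euclidean algorithm on 39 and 7; the successive quotients are the partial quotients a_0, a_1, ... (each step inverts the fractional part left over by the previous one):
  39 = 5*7 + 4, so a_0 = 5.
  7 = 1*4 + 3, so a_1 = 1.
  4 = 1*3 + 1, so a_2 = 1.
  3 = 3*1 + 0, so a_3 = 3.
The remainder reaches 0 after 4 divisions, so the expansion has 4 partial quotients, read off in order.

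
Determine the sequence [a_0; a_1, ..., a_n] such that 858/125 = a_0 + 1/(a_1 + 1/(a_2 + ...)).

[6; 1, 6, 2, 1, 5]

Run the Euclidean algorithm on 858 and 125; the successive quotients are the partial quotients a_0, a_1, ... (each step inverts the fractional part left over by the previous one):
  858 = 6*125 + 108, so a_0 = 6.
  125 = 1*108 + 17, so a_1 = 1.
  108 = 6*17 + 6, so a_2 = 6.
  17 = 2*6 + 5, so a_3 = 2.
  6 = 1*5 + 1, so a_4 = 1.
  5 = 5*1 + 0, so a_5 = 5.
The remainder reaches 0 after 6 divisions, so the expansion has 6 partial quotients, read off in order.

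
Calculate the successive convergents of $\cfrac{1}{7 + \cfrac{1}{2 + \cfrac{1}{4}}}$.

Using the convergent recurrence p_i = a_i*p_{i-1} + p_{i-2}, q_i = a_i*q_{i-1} + q_{i-2} with p_{-2}=0, p_{-1}=1, q_{-2}=1, q_{-1}=0:
  i=0: a_0=0, p_0 = 0*1 + 0 = 0, q_0 = 0*0 + 1 = 1.
  i=1: a_1=7, p_1 = 7*0 + 1 = 1, q_1 = 7*1 + 0 = 7.
  i=2: a_2=2, p_2 = 2*1 + 0 = 2, q_2 = 2*7 + 1 = 15.
  i=3: a_3=4, p_3 = 4*2 + 1 = 9, q_3 = 4*15 + 7 = 67.

0/1, 1/7, 2/15, 9/67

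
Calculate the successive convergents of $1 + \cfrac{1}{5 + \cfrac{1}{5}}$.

Using the convergent recurrence p_i = a_i*p_{i-1} + p_{i-2}, q_i = a_i*q_{i-1} + q_{i-2} with p_{-2}=0, p_{-1}=1, q_{-2}=1, q_{-1}=0:
  i=0: a_0=1, p_0 = 1*1 + 0 = 1, q_0 = 1*0 + 1 = 1.
  i=1: a_1=5, p_1 = 5*1 + 1 = 6, q_1 = 5*1 + 0 = 5.
  i=2: a_2=5, p_2 = 5*6 + 1 = 31, q_2 = 5*5 + 1 = 26.

1/1, 6/5, 31/26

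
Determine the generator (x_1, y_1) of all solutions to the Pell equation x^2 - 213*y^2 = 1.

(x, y) = (194399, 13320)

First expand sqrt(213) as a continued fraction. With x_i = (sqrt(213) + m_i)/d_i and (m_0, d_0) = (0, 1): a_0 = floor(sqrt(213)) = 14, since 14^2 = 196 <= 213 < 225 = 15^2.
Iterate m_{i+1} = d_i*a_i - m_i, d_{i+1} = (213 - m_{i+1}^2)/d_i, a_{i+1} = floor((a_0 + m_{i+1})/d_{i+1}):
  m_1 = 1*14 - 0 = 14, d_1 = (213 - 14^2)/1 = 17/1 = 17, a_1 = floor((14 + 14)/17) = 1.
  m_2 = 17*1 - 14 = 3, d_2 = (213 - 3^2)/17 = 204/17 = 12, a_2 = floor((14 + 3)/12) = 1.
  m_3 = 12*1 - 3 = 9, d_3 = (213 - 9^2)/12 = 132/12 = 11, a_3 = floor((14 + 9)/11) = 2.
  m_4 = 11*2 - 9 = 13, d_4 = (213 - 13^2)/11 = 44/11 = 4, a_4 = floor((14 + 13)/4) = 6.
  m_5 = 4*6 - 13 = 11, d_5 = (213 - 11^2)/4 = 92/4 = 23, a_5 = floor((14 + 11)/23) = 1.
  m_6 = 23*1 - 11 = 12, d_6 = (213 - 12^2)/23 = 69/23 = 3, a_6 = floor((14 + 12)/3) = 8.
  m_7 = 3*8 - 12 = 12, d_7 = (213 - 12^2)/3 = 69/3 = 23, a_7 = floor((14 + 12)/23) = 1.
  m_8 = 23*1 - 12 = 11, d_8 = (213 - 11^2)/23 = 92/23 = 4, a_8 = floor((14 + 11)/4) = 6.
  m_9 = 4*6 - 11 = 13, d_9 = (213 - 13^2)/4 = 44/4 = 11, a_9 = floor((14 + 13)/11) = 2.
  m_10 = 11*2 - 13 = 9, d_10 = (213 - 9^2)/11 = 132/11 = 12, a_10 = floor((14 + 9)/12) = 1.
  m_11 = 12*1 - 9 = 3, d_11 = (213 - 3^2)/12 = 204/12 = 17, a_11 = floor((14 + 3)/17) = 1.
  m_12 = 17*1 - 3 = 14, d_12 = (213 - 14^2)/17 = 17/17 = 1, a_12 = floor((14 + 14)/1) = 28.
  m_13 = 1*28 - 14 = 14, d_13 = (213 - 14^2)/1 = 17/1 = 17: (m_13, d_13) = (m_1, d_1) = (14, 17), so from here the quotients repeat a_1, ..., a_12; the period length is 12.
So sqrt(213) = [14; (1, 1, 2, 6, 1, 8, 1, 6, 2, 1, 1, 28)] with period length k = 12.
k is even, so the fundamental solution of x^2 - 213y^2 = 1 is (p_{k-1}, q_{k-1}) = (p_11, q_11); compute convergents through index 11.
Convergents (p_i = a_i*p_{i-1} + p_{i-2}, q_i = a_i*q_{i-1} + q_{i-2} with p_{-2}=0, p_{-1}=1, q_{-2}=1, q_{-1}=0):
  i=0: a_0=14, p_0 = 14*1 + 0 = 14, q_0 = 14*0 + 1 = 1.
  i=1: a_1=1, p_1 = 1*14 + 1 = 15, q_1 = 1*1 + 0 = 1.
  i=2: a_2=1, p_2 = 1*15 + 14 = 29, q_2 = 1*1 + 1 = 2.
  i=3: a_3=2, p_3 = 2*29 + 15 = 73, q_3 = 2*2 + 1 = 5.
  i=4: a_4=6, p_4 = 6*73 + 29 = 467, q_4 = 6*5 + 2 = 32.
  i=5: a_5=1, p_5 = 1*467 + 73 = 540, q_5 = 1*32 + 5 = 37.
  i=6: a_6=8, p_6 = 8*540 + 467 = 4787, q_6 = 8*37 + 32 = 328.
  i=7: a_7=1, p_7 = 1*4787 + 540 = 5327, q_7 = 1*328 + 37 = 365.
  i=8: a_8=6, p_8 = 6*5327 + 4787 = 36749, q_8 = 6*365 + 328 = 2518.
  i=9: a_9=2, p_9 = 2*36749 + 5327 = 78825, q_9 = 2*2518 + 365 = 5401.
  i=10: a_10=1, p_10 = 1*78825 + 36749 = 115574, q_10 = 1*5401 + 2518 = 7919.
  i=11: a_11=1, p_11 = 1*115574 + 78825 = 194399, q_11 = 1*7919 + 5401 = 13320.
Check: 194399^2 - 213*13320^2 = 37790971201 - 37790971200 = 1, so (x, y) = (194399, 13320) solves the equation, and by the theorem it is the least positive solution.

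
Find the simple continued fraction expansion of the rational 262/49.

Run the Euclidean algorithm on 262 and 49; the successive quotients are the partial quotients a_0, a_1, ... (each step inverts the fractional part left over by the previous one):
  262 = 5*49 + 17, so a_0 = 5.
  49 = 2*17 + 15, so a_1 = 2.
  17 = 1*15 + 2, so a_2 = 1.
  15 = 7*2 + 1, so a_3 = 7.
  2 = 2*1 + 0, so a_4 = 2.
The remainder reaches 0 after 5 divisions, so the expansion has 5 partial quotients, read off in order.

[5; 2, 1, 7, 2]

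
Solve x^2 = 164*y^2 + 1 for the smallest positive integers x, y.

First expand sqrt(164) as a continued fraction. With x_i = (sqrt(164) + m_i)/d_i and (m_0, d_0) = (0, 1): a_0 = floor(sqrt(164)) = 12, since 12^2 = 144 <= 164 < 169 = 13^2.
Iterate m_{i+1} = d_i*a_i - m_i, d_{i+1} = (164 - m_{i+1}^2)/d_i, a_{i+1} = floor((a_0 + m_{i+1})/d_{i+1}):
  m_1 = 1*12 - 0 = 12, d_1 = (164 - 12^2)/1 = 20/1 = 20, a_1 = floor((12 + 12)/20) = 1.
  m_2 = 20*1 - 12 = 8, d_2 = (164 - 8^2)/20 = 100/20 = 5, a_2 = floor((12 + 8)/5) = 4.
  m_3 = 5*4 - 8 = 12, d_3 = (164 - 12^2)/5 = 20/5 = 4, a_3 = floor((12 + 12)/4) = 6.
  m_4 = 4*6 - 12 = 12, d_4 = (164 - 12^2)/4 = 20/4 = 5, a_4 = floor((12 + 12)/5) = 4.
  m_5 = 5*4 - 12 = 8, d_5 = (164 - 8^2)/5 = 100/5 = 20, a_5 = floor((12 + 8)/20) = 1.
  m_6 = 20*1 - 8 = 12, d_6 = (164 - 12^2)/20 = 20/20 = 1, a_6 = floor((12 + 12)/1) = 24.
  m_7 = 1*24 - 12 = 12, d_7 = (164 - 12^2)/1 = 20/1 = 20: (m_7, d_7) = (m_1, d_1) = (12, 20), so from here the quotients repeat a_1, ..., a_6; the period length is 6.
So sqrt(164) = [12; (1, 4, 6, 4, 1, 24)] with period length k = 6.
k is even, so the fundamental solution of x^2 - 164y^2 = 1 is (p_{k-1}, q_{k-1}) = (p_5, q_5); compute convergents through index 5.
Convergents (p_i = a_i*p_{i-1} + p_{i-2}, q_i = a_i*q_{i-1} + q_{i-2} with p_{-2}=0, p_{-1}=1, q_{-2}=1, q_{-1}=0):
  i=0: a_0=12, p_0 = 12*1 + 0 = 12, q_0 = 12*0 + 1 = 1.
  i=1: a_1=1, p_1 = 1*12 + 1 = 13, q_1 = 1*1 + 0 = 1.
  i=2: a_2=4, p_2 = 4*13 + 12 = 64, q_2 = 4*1 + 1 = 5.
  i=3: a_3=6, p_3 = 6*64 + 13 = 397, q_3 = 6*5 + 1 = 31.
  i=4: a_4=4, p_4 = 4*397 + 64 = 1652, q_4 = 4*31 + 5 = 129.
  i=5: a_5=1, p_5 = 1*1652 + 397 = 2049, q_5 = 1*129 + 31 = 160.
Check: 2049^2 - 164*160^2 = 4198401 - 4198400 = 1, so (x, y) = (2049, 160) solves the equation, and by the theorem it is the least positive solution.

(x, y) = (2049, 160)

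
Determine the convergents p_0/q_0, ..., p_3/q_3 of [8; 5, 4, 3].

Using the convergent recurrence p_i = a_i*p_{i-1} + p_{i-2}, q_i = a_i*q_{i-1} + q_{i-2} with p_{-2}=0, p_{-1}=1, q_{-2}=1, q_{-1}=0:
  i=0: a_0=8, p_0 = 8*1 + 0 = 8, q_0 = 8*0 + 1 = 1.
  i=1: a_1=5, p_1 = 5*8 + 1 = 41, q_1 = 5*1 + 0 = 5.
  i=2: a_2=4, p_2 = 4*41 + 8 = 172, q_2 = 4*5 + 1 = 21.
  i=3: a_3=3, p_3 = 3*172 + 41 = 557, q_3 = 3*21 + 5 = 68.

8/1, 41/5, 172/21, 557/68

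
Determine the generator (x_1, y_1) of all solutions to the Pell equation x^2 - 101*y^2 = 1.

(x, y) = (201, 20)

First expand sqrt(101) as a continued fraction. With x_i = (sqrt(101) + m_i)/d_i and (m_0, d_0) = (0, 1): a_0 = floor(sqrt(101)) = 10, since 10^2 = 100 <= 101 < 121 = 11^2.
Iterate m_{i+1} = d_i*a_i - m_i, d_{i+1} = (101 - m_{i+1}^2)/d_i, a_{i+1} = floor((a_0 + m_{i+1})/d_{i+1}):
  m_1 = 1*10 - 0 = 10, d_1 = (101 - 10^2)/1 = 1/1 = 1, a_1 = floor((10 + 10)/1) = 20.
  m_2 = 1*20 - 10 = 10, d_2 = (101 - 10^2)/1 = 1/1 = 1: (m_2, d_2) = (m_1, d_1) = (10, 1), so from here the quotient a_1 repeats; the period length is 1.
So sqrt(101) = [10; (20)] with period length k = 1.
k is odd, so (p_{k-1}, q_{k-1}) only solves x^2 - 101y^2 = -1 and the fundamental solution of x^2 - 101y^2 = 1 is (p_{2k-1}, q_{2k-1}) = (p_1, q_1); compute convergents through index 1, running through the period twice.
Convergents (p_i = a_i*p_{i-1} + p_{i-2}, q_i = a_i*q_{i-1} + q_{i-2} with p_{-2}=0, p_{-1}=1, q_{-2}=1, q_{-1}=0):
  i=0: a_0=10, p_0 = 10*1 + 0 = 10, q_0 = 10*0 + 1 = 1.
  i=1: a_1=20, p_1 = 20*10 + 1 = 201, q_1 = 20*1 + 0 = 20.
Indeed p_0^2 - 101*q_0^2 = 100 - 101 = -1, not +1.
Check: 201^2 - 101*20^2 = 40401 - 40400 = 1, so (x, y) = (201, 20) solves the equation, and by the theorem it is the least positive solution.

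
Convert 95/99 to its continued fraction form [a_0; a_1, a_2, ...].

[0; 1, 23, 1, 3]

Run the Euclidean algorithm on 95 and 99; the successive quotients are the partial quotients a_0, a_1, ... (each step inverts the fractional part left over by the previous one):
  95 = 0*99 + 95, so a_0 = 0.
  99 = 1*95 + 4, so a_1 = 1.
  95 = 23*4 + 3, so a_2 = 23.
  4 = 1*3 + 1, so a_3 = 1.
  3 = 3*1 + 0, so a_4 = 3.
The remainder reaches 0 after 5 divisions, so the expansion has 5 partial quotients, read off in order.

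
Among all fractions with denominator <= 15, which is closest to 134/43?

28/9

Expand x = 134/43 as a continued fraction with the Euclidean algorithm:
  134 = 3*43 + 5, so a_0 = 3.
  43 = 8*5 + 3, so a_1 = 8.
  5 = 1*3 + 2, so a_2 = 1.
  3 = 1*2 + 1, so a_3 = 1.
  2 = 2*1 + 0, so a_4 = 2.
so x = [3; 8, 1, 1, 2].
Convergents (p_i = a_i*p_{i-1} + p_{i-2}, q_i = a_i*q_{i-1} + q_{i-2} with p_{-2}=0, p_{-1}=1, q_{-2}=1, q_{-1}=0), until the denominator exceeds 15:
  i=0: a_0=3, p_0 = 3*1 + 0 = 3, q_0 = 3*0 + 1 = 1.
  i=1: a_1=8, p_1 = 8*3 + 1 = 25, q_1 = 8*1 + 0 = 8.
  i=2: a_2=1, p_2 = 1*25 + 3 = 28, q_2 = 1*8 + 1 = 9.
  i=3: a_3=1, p_3 = 1*28 + 25 = 53, q_3 = 1*9 + 8 = 17.
q_3 = 17 > 15, so the last convergent with denominator <= 15 is p_2/q_2 = 28/9.
The closest fraction with denominator <= 15 is either p_2/q_2 or the intermediate fraction (k*p_2 + p_1)/(k*q_2 + q_1) with the largest k >= 1 whose denominator stays <= 15; these approach x as k grows, and every other convergent or intermediate fraction in range is farther away.
Largest k: floor((15 - q_1)/q_2) = floor((15 - 8)/9) = 0.
Since k = 0, no intermediate fraction beyond p_2/q_2 has denominator <= 15, so the convergent 28/9 is the closest (its error is |134*9 - 28*43|/(43*9) = 2/387).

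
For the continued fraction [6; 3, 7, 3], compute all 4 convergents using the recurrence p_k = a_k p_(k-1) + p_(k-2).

Using the convergent recurrence p_i = a_i*p_{i-1} + p_{i-2}, q_i = a_i*q_{i-1} + q_{i-2} with p_{-2}=0, p_{-1}=1, q_{-2}=1, q_{-1}=0:
  i=0: a_0=6, p_0 = 6*1 + 0 = 6, q_0 = 6*0 + 1 = 1.
  i=1: a_1=3, p_1 = 3*6 + 1 = 19, q_1 = 3*1 + 0 = 3.
  i=2: a_2=7, p_2 = 7*19 + 6 = 139, q_2 = 7*3 + 1 = 22.
  i=3: a_3=3, p_3 = 3*139 + 19 = 436, q_3 = 3*22 + 3 = 69.

6/1, 19/3, 139/22, 436/69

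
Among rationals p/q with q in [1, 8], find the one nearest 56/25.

9/4

Expand x = 56/25 as a continued fraction with the Euclidean algorithm:
  56 = 2*25 + 6, so a_0 = 2.
  25 = 4*6 + 1, so a_1 = 4.
  6 = 6*1 + 0, so a_2 = 6.
so x = [2; 4, 6].
Convergents (p_i = a_i*p_{i-1} + p_{i-2}, q_i = a_i*q_{i-1} + q_{i-2} with p_{-2}=0, p_{-1}=1, q_{-2}=1, q_{-1}=0), until the denominator exceeds 8:
  i=0: a_0=2, p_0 = 2*1 + 0 = 2, q_0 = 2*0 + 1 = 1.
  i=1: a_1=4, p_1 = 4*2 + 1 = 9, q_1 = 4*1 + 0 = 4.
  i=2: a_2=6, p_2 = 6*9 + 2 = 56, q_2 = 6*4 + 1 = 25.
q_2 = 25 > 8, so the last convergent with denominator <= 8 is p_1/q_1 = 9/4.
The closest fraction with denominator <= 8 is either p_1/q_1 or the intermediate fraction (k*p_1 + p_0)/(k*q_1 + q_0) with the largest k >= 1 whose denominator stays <= 8; these approach x as k grows, and every other convergent or intermediate fraction in range is farther away.
Largest k: floor((8 - q_0)/q_1) = floor((8 - 1)/4) = 1.
That gives (1*9 + 2)/(1*4 + 1) = 11/5.
Compare the errors: |x - 9/4| = |56*4 - 9*25|/(25*4) = 1/100, and |x - 11/5| = |56*5 - 11*25|/(25*5) = 5/125.
Cross-multiplying, 1*125 = 125 < 500 = 5*100, so 1/100 is smaller: the convergent 9/4 is closer to x than 11/5.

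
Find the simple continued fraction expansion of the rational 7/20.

[0; 2, 1, 6]

Run the Euclidean algorithm on 7 and 20; the successive quotients are the partial quotients a_0, a_1, ... (each step inverts the fractional part left over by the previous one):
  7 = 0*20 + 7, so a_0 = 0.
  20 = 2*7 + 6, so a_1 = 2.
  7 = 1*6 + 1, so a_2 = 1.
  6 = 6*1 + 0, so a_3 = 6.
The remainder reaches 0 after 4 divisions, so the expansion has 4 partial quotients, read off in order.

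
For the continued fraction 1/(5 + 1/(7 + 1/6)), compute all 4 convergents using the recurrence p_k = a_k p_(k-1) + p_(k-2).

0/1, 1/5, 7/36, 43/221

Using the convergent recurrence p_i = a_i*p_{i-1} + p_{i-2}, q_i = a_i*q_{i-1} + q_{i-2} with p_{-2}=0, p_{-1}=1, q_{-2}=1, q_{-1}=0:
  i=0: a_0=0, p_0 = 0*1 + 0 = 0, q_0 = 0*0 + 1 = 1.
  i=1: a_1=5, p_1 = 5*0 + 1 = 1, q_1 = 5*1 + 0 = 5.
  i=2: a_2=7, p_2 = 7*1 + 0 = 7, q_2 = 7*5 + 1 = 36.
  i=3: a_3=6, p_3 = 6*7 + 1 = 43, q_3 = 6*36 + 5 = 221.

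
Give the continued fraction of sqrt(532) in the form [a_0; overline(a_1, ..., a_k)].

[23; overline(15, 2, 1, 4, 2, 4, 1, 2, 15, 46)]

Write x_i = (sqrt(532) + m_i)/d_i with (m_0, d_0) = (0, 1). a_0 = floor(sqrt(532)) = 23, since 23^2 = 529 <= 532 < 576 = 24^2.
Iterate m_{i+1} = d_i*a_i - m_i, d_{i+1} = (532 - m_{i+1}^2)/d_i, a_{i+1} = floor((a_0 + m_{i+1})/d_{i+1}):
  m_1 = 1*23 - 0 = 23, d_1 = (532 - 23^2)/1 = 3/1 = 3, a_1 = floor((23 + 23)/3) = 15.
  m_2 = 3*15 - 23 = 22, d_2 = (532 - 22^2)/3 = 48/3 = 16, a_2 = floor((23 + 22)/16) = 2.
  m_3 = 16*2 - 22 = 10, d_3 = (532 - 10^2)/16 = 432/16 = 27, a_3 = floor((23 + 10)/27) = 1.
  m_4 = 27*1 - 10 = 17, d_4 = (532 - 17^2)/27 = 243/27 = 9, a_4 = floor((23 + 17)/9) = 4.
  m_5 = 9*4 - 17 = 19, d_5 = (532 - 19^2)/9 = 171/9 = 19, a_5 = floor((23 + 19)/19) = 2.
  m_6 = 19*2 - 19 = 19, d_6 = (532 - 19^2)/19 = 171/19 = 9, a_6 = floor((23 + 19)/9) = 4.
  m_7 = 9*4 - 19 = 17, d_7 = (532 - 17^2)/9 = 243/9 = 27, a_7 = floor((23 + 17)/27) = 1.
  m_8 = 27*1 - 17 = 10, d_8 = (532 - 10^2)/27 = 432/27 = 16, a_8 = floor((23 + 10)/16) = 2.
  m_9 = 16*2 - 10 = 22, d_9 = (532 - 22^2)/16 = 48/16 = 3, a_9 = floor((23 + 22)/3) = 15.
  m_10 = 3*15 - 22 = 23, d_10 = (532 - 23^2)/3 = 3/3 = 1, a_10 = floor((23 + 23)/1) = 46.
  m_11 = 1*46 - 23 = 23, d_11 = (532 - 23^2)/1 = 3/1 = 3: (m_11, d_11) = (m_1, d_1) = (23, 3), so from here the quotients repeat a_1, ..., a_10; the period length is 10.
Hence the expansion of sqrt(532) is a_0 = 23 followed by the repeating block 15, 2, 1, 4, 2, 4, 1, 2, 15, 46 (period 10).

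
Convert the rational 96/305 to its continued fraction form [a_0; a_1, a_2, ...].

Run the Euclidean algorithm on 96 and 305; the successive quotients are the partial quotients a_0, a_1, ... (each step inverts the fractional part left over by the previous one):
  96 = 0*305 + 96, so a_0 = 0.
  305 = 3*96 + 17, so a_1 = 3.
  96 = 5*17 + 11, so a_2 = 5.
  17 = 1*11 + 6, so a_3 = 1.
  11 = 1*6 + 5, so a_4 = 1.
  6 = 1*5 + 1, so a_5 = 1.
  5 = 5*1 + 0, so a_6 = 5.
The remainder reaches 0 after 7 divisions, so the expansion has 7 partial quotients, read off in order.

[0; 3, 5, 1, 1, 1, 5]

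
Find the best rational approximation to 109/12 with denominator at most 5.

9/1

Expand x = 109/12 as a continued fraction with the Euclidean algorithm:
  109 = 9*12 + 1, so a_0 = 9.
  12 = 12*1 + 0, so a_1 = 12.
so x = [9; 12].
Convergents (p_i = a_i*p_{i-1} + p_{i-2}, q_i = a_i*q_{i-1} + q_{i-2} with p_{-2}=0, p_{-1}=1, q_{-2}=1, q_{-1}=0), until the denominator exceeds 5:
  i=0: a_0=9, p_0 = 9*1 + 0 = 9, q_0 = 9*0 + 1 = 1.
  i=1: a_1=12, p_1 = 12*9 + 1 = 109, q_1 = 12*1 + 0 = 12.
q_1 = 12 > 5, so the last convergent with denominator <= 5 is p_0/q_0 = 9/1.
The closest fraction with denominator <= 5 is either p_0/q_0 or the intermediate fraction (k*p_0 + p_{-1})/(k*q_0 + q_{-1}) with the largest k >= 1 whose denominator stays <= 5; these approach x as k grows, and every other convergent or intermediate fraction in range is farther away.
Largest k: floor((5 - q_{-1})/q_0) = floor((5 - 0)/1) = 5 (using the seeds p_{-1} = 1, q_{-1} = 0).
That gives (5*9 + 1)/(5*1 + 0) = 46/5.
Compare the errors: |x - 9/1| = |109*1 - 9*12|/(12*1) = 1/12, and |x - 46/5| = |109*5 - 46*12|/(12*5) = 7/60.
Cross-multiplying, 1*60 = 60 < 84 = 7*12, so 1/12 is smaller: the convergent 9/1 is closer to x than 46/5.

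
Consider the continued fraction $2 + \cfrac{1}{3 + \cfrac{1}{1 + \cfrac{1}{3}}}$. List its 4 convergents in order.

Using the convergent recurrence p_i = a_i*p_{i-1} + p_{i-2}, q_i = a_i*q_{i-1} + q_{i-2} with p_{-2}=0, p_{-1}=1, q_{-2}=1, q_{-1}=0:
  i=0: a_0=2, p_0 = 2*1 + 0 = 2, q_0 = 2*0 + 1 = 1.
  i=1: a_1=3, p_1 = 3*2 + 1 = 7, q_1 = 3*1 + 0 = 3.
  i=2: a_2=1, p_2 = 1*7 + 2 = 9, q_2 = 1*3 + 1 = 4.
  i=3: a_3=3, p_3 = 3*9 + 7 = 34, q_3 = 3*4 + 3 = 15.

2/1, 7/3, 9/4, 34/15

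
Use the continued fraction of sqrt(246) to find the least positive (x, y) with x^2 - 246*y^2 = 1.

First expand sqrt(246) as a continued fraction. With x_i = (sqrt(246) + m_i)/d_i and (m_0, d_0) = (0, 1): a_0 = floor(sqrt(246)) = 15, since 15^2 = 225 <= 246 < 256 = 16^2.
Iterate m_{i+1} = d_i*a_i - m_i, d_{i+1} = (246 - m_{i+1}^2)/d_i, a_{i+1} = floor((a_0 + m_{i+1})/d_{i+1}):
  m_1 = 1*15 - 0 = 15, d_1 = (246 - 15^2)/1 = 21/1 = 21, a_1 = floor((15 + 15)/21) = 1.
  m_2 = 21*1 - 15 = 6, d_2 = (246 - 6^2)/21 = 210/21 = 10, a_2 = floor((15 + 6)/10) = 2.
  m_3 = 10*2 - 6 = 14, d_3 = (246 - 14^2)/10 = 50/10 = 5, a_3 = floor((15 + 14)/5) = 5.
  m_4 = 5*5 - 14 = 11, d_4 = (246 - 11^2)/5 = 125/5 = 25, a_4 = floor((15 + 11)/25) = 1.
  m_5 = 25*1 - 11 = 14, d_5 = (246 - 14^2)/25 = 50/25 = 2, a_5 = floor((15 + 14)/2) = 14.
  m_6 = 2*14 - 14 = 14, d_6 = (246 - 14^2)/2 = 50/2 = 25, a_6 = floor((15 + 14)/25) = 1.
  m_7 = 25*1 - 14 = 11, d_7 = (246 - 11^2)/25 = 125/25 = 5, a_7 = floor((15 + 11)/5) = 5.
  m_8 = 5*5 - 11 = 14, d_8 = (246 - 14^2)/5 = 50/5 = 10, a_8 = floor((15 + 14)/10) = 2.
  m_9 = 10*2 - 14 = 6, d_9 = (246 - 6^2)/10 = 210/10 = 21, a_9 = floor((15 + 6)/21) = 1.
  m_10 = 21*1 - 6 = 15, d_10 = (246 - 15^2)/21 = 21/21 = 1, a_10 = floor((15 + 15)/1) = 30.
  m_11 = 1*30 - 15 = 15, d_11 = (246 - 15^2)/1 = 21/1 = 21: (m_11, d_11) = (m_1, d_1) = (15, 21), so from here the quotients repeat a_1, ..., a_10; the period length is 10.
So sqrt(246) = [15; (1, 2, 5, 1, 14, 1, 5, 2, 1, 30)] with period length k = 10.
k is even, so the fundamental solution of x^2 - 246y^2 = 1 is (p_{k-1}, q_{k-1}) = (p_9, q_9); compute convergents through index 9.
Convergents (p_i = a_i*p_{i-1} + p_{i-2}, q_i = a_i*q_{i-1} + q_{i-2} with p_{-2}=0, p_{-1}=1, q_{-2}=1, q_{-1}=0):
  i=0: a_0=15, p_0 = 15*1 + 0 = 15, q_0 = 15*0 + 1 = 1.
  i=1: a_1=1, p_1 = 1*15 + 1 = 16, q_1 = 1*1 + 0 = 1.
  i=2: a_2=2, p_2 = 2*16 + 15 = 47, q_2 = 2*1 + 1 = 3.
  i=3: a_3=5, p_3 = 5*47 + 16 = 251, q_3 = 5*3 + 1 = 16.
  i=4: a_4=1, p_4 = 1*251 + 47 = 298, q_4 = 1*16 + 3 = 19.
  i=5: a_5=14, p_5 = 14*298 + 251 = 4423, q_5 = 14*19 + 16 = 282.
  i=6: a_6=1, p_6 = 1*4423 + 298 = 4721, q_6 = 1*282 + 19 = 301.
  i=7: a_7=5, p_7 = 5*4721 + 4423 = 28028, q_7 = 5*301 + 282 = 1787.
  i=8: a_8=2, p_8 = 2*28028 + 4721 = 60777, q_8 = 2*1787 + 301 = 3875.
  i=9: a_9=1, p_9 = 1*60777 + 28028 = 88805, q_9 = 1*3875 + 1787 = 5662.
Check: 88805^2 - 246*5662^2 = 7886328025 - 7886328024 = 1, so (x, y) = (88805, 5662) solves the equation, and by the theorem it is the least positive solution.

(x, y) = (88805, 5662)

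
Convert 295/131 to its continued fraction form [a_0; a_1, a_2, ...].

Run the Euclidean algorithm on 295 and 131; the successive quotients are the partial quotients a_0, a_1, ... (each step inverts the fractional part left over by the previous one):
  295 = 2*131 + 33, so a_0 = 2.
  131 = 3*33 + 32, so a_1 = 3.
  33 = 1*32 + 1, so a_2 = 1.
  32 = 32*1 + 0, so a_3 = 32.
The remainder reaches 0 after 4 divisions, so the expansion has 4 partial quotients, read off in order.

[2; 3, 1, 32]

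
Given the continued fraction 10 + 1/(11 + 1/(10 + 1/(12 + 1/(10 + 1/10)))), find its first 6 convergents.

Using the convergent recurrence p_i = a_i*p_{i-1} + p_{i-2}, q_i = a_i*q_{i-1} + q_{i-2} with p_{-2}=0, p_{-1}=1, q_{-2}=1, q_{-1}=0:
  i=0: a_0=10, p_0 = 10*1 + 0 = 10, q_0 = 10*0 + 1 = 1.
  i=1: a_1=11, p_1 = 11*10 + 1 = 111, q_1 = 11*1 + 0 = 11.
  i=2: a_2=10, p_2 = 10*111 + 10 = 1120, q_2 = 10*11 + 1 = 111.
  i=3: a_3=12, p_3 = 12*1120 + 111 = 13551, q_3 = 12*111 + 11 = 1343.
  i=4: a_4=10, p_4 = 10*13551 + 1120 = 136630, q_4 = 10*1343 + 111 = 13541.
  i=5: a_5=10, p_5 = 10*136630 + 13551 = 1379851, q_5 = 10*13541 + 1343 = 136753.

10/1, 111/11, 1120/111, 13551/1343, 136630/13541, 1379851/136753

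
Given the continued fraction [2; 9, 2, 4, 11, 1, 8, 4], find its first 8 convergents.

2/1, 19/9, 40/19, 179/85, 2009/954, 2188/1039, 19513/9266, 80240/38103

Using the convergent recurrence p_i = a_i*p_{i-1} + p_{i-2}, q_i = a_i*q_{i-1} + q_{i-2} with p_{-2}=0, p_{-1}=1, q_{-2}=1, q_{-1}=0:
  i=0: a_0=2, p_0 = 2*1 + 0 = 2, q_0 = 2*0 + 1 = 1.
  i=1: a_1=9, p_1 = 9*2 + 1 = 19, q_1 = 9*1 + 0 = 9.
  i=2: a_2=2, p_2 = 2*19 + 2 = 40, q_2 = 2*9 + 1 = 19.
  i=3: a_3=4, p_3 = 4*40 + 19 = 179, q_3 = 4*19 + 9 = 85.
  i=4: a_4=11, p_4 = 11*179 + 40 = 2009, q_4 = 11*85 + 19 = 954.
  i=5: a_5=1, p_5 = 1*2009 + 179 = 2188, q_5 = 1*954 + 85 = 1039.
  i=6: a_6=8, p_6 = 8*2188 + 2009 = 19513, q_6 = 8*1039 + 954 = 9266.
  i=7: a_7=4, p_7 = 4*19513 + 2188 = 80240, q_7 = 4*9266 + 1039 = 38103.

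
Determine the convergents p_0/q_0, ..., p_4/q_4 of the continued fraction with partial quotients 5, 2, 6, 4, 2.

5/1, 11/2, 71/13, 295/54, 661/121

Using the convergent recurrence p_i = a_i*p_{i-1} + p_{i-2}, q_i = a_i*q_{i-1} + q_{i-2} with p_{-2}=0, p_{-1}=1, q_{-2}=1, q_{-1}=0:
  i=0: a_0=5, p_0 = 5*1 + 0 = 5, q_0 = 5*0 + 1 = 1.
  i=1: a_1=2, p_1 = 2*5 + 1 = 11, q_1 = 2*1 + 0 = 2.
  i=2: a_2=6, p_2 = 6*11 + 5 = 71, q_2 = 6*2 + 1 = 13.
  i=3: a_3=4, p_3 = 4*71 + 11 = 295, q_3 = 4*13 + 2 = 54.
  i=4: a_4=2, p_4 = 2*295 + 71 = 661, q_4 = 2*54 + 13 = 121.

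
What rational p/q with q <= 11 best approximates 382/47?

Expand x = 382/47 as a continued fraction with the Euclidean algorithm:
  382 = 8*47 + 6, so a_0 = 8.
  47 = 7*6 + 5, so a_1 = 7.
  6 = 1*5 + 1, so a_2 = 1.
  5 = 5*1 + 0, so a_3 = 5.
so x = [8; 7, 1, 5].
Convergents (p_i = a_i*p_{i-1} + p_{i-2}, q_i = a_i*q_{i-1} + q_{i-2} with p_{-2}=0, p_{-1}=1, q_{-2}=1, q_{-1}=0), until the denominator exceeds 11:
  i=0: a_0=8, p_0 = 8*1 + 0 = 8, q_0 = 8*0 + 1 = 1.
  i=1: a_1=7, p_1 = 7*8 + 1 = 57, q_1 = 7*1 + 0 = 7.
  i=2: a_2=1, p_2 = 1*57 + 8 = 65, q_2 = 1*7 + 1 = 8.
  i=3: a_3=5, p_3 = 5*65 + 57 = 382, q_3 = 5*8 + 7 = 47.
q_3 = 47 > 11, so the last convergent with denominator <= 11 is p_2/q_2 = 65/8.
The closest fraction with denominator <= 11 is either p_2/q_2 or the intermediate fraction (k*p_2 + p_1)/(k*q_2 + q_1) with the largest k >= 1 whose denominator stays <= 11; these approach x as k grows, and every other convergent or intermediate fraction in range is farther away.
Largest k: floor((11 - q_1)/q_2) = floor((11 - 7)/8) = 0.
Since k = 0, no intermediate fraction beyond p_2/q_2 has denominator <= 11, so the convergent 65/8 is the closest (its error is |382*8 - 65*47|/(47*8) = 1/376).

65/8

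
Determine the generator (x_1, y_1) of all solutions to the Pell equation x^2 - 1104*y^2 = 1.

First expand sqrt(1104) as a continued fraction. With x_i = (sqrt(1104) + m_i)/d_i and (m_0, d_0) = (0, 1): a_0 = floor(sqrt(1104)) = 33, since 33^2 = 1089 <= 1104 < 1156 = 34^2.
Iterate m_{i+1} = d_i*a_i - m_i, d_{i+1} = (1104 - m_{i+1}^2)/d_i, a_{i+1} = floor((a_0 + m_{i+1})/d_{i+1}):
  m_1 = 1*33 - 0 = 33, d_1 = (1104 - 33^2)/1 = 15/1 = 15, a_1 = floor((33 + 33)/15) = 4.
  m_2 = 15*4 - 33 = 27, d_2 = (1104 - 27^2)/15 = 375/15 = 25, a_2 = floor((33 + 27)/25) = 2.
  m_3 = 25*2 - 27 = 23, d_3 = (1104 - 23^2)/25 = 575/25 = 23, a_3 = floor((33 + 23)/23) = 2.
  m_4 = 23*2 - 23 = 23, d_4 = (1104 - 23^2)/23 = 575/23 = 25, a_4 = floor((33 + 23)/25) = 2.
  m_5 = 25*2 - 23 = 27, d_5 = (1104 - 27^2)/25 = 375/25 = 15, a_5 = floor((33 + 27)/15) = 4.
  m_6 = 15*4 - 27 = 33, d_6 = (1104 - 33^2)/15 = 15/15 = 1, a_6 = floor((33 + 33)/1) = 66.
  m_7 = 1*66 - 33 = 33, d_7 = (1104 - 33^2)/1 = 15/1 = 15: (m_7, d_7) = (m_1, d_1) = (33, 15), so from here the quotients repeat a_1, ..., a_6; the period length is 6.
So sqrt(1104) = [33; (4, 2, 2, 2, 4, 66)] with period length k = 6.
k is even, so the fundamental solution of x^2 - 1104y^2 = 1 is (p_{k-1}, q_{k-1}) = (p_5, q_5); compute convergents through index 5.
Convergents (p_i = a_i*p_{i-1} + p_{i-2}, q_i = a_i*q_{i-1} + q_{i-2} with p_{-2}=0, p_{-1}=1, q_{-2}=1, q_{-1}=0):
  i=0: a_0=33, p_0 = 33*1 + 0 = 33, q_0 = 33*0 + 1 = 1.
  i=1: a_1=4, p_1 = 4*33 + 1 = 133, q_1 = 4*1 + 0 = 4.
  i=2: a_2=2, p_2 = 2*133 + 33 = 299, q_2 = 2*4 + 1 = 9.
  i=3: a_3=2, p_3 = 2*299 + 133 = 731, q_3 = 2*9 + 4 = 22.
  i=4: a_4=2, p_4 = 2*731 + 299 = 1761, q_4 = 2*22 + 9 = 53.
  i=5: a_5=4, p_5 = 4*1761 + 731 = 7775, q_5 = 4*53 + 22 = 234.
Check: 7775^2 - 1104*234^2 = 60450625 - 60450624 = 1, so (x, y) = (7775, 234) solves the equation, and by the theorem it is the least positive solution.

(x, y) = (7775, 234)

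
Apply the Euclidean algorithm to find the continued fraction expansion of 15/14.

Run the Euclidean algorithm on 15 and 14; the successive quotients are the partial quotients a_0, a_1, ... (each step inverts the fractional part left over by the previous one):
  15 = 1*14 + 1, so a_0 = 1.
  14 = 14*1 + 0, so a_1 = 14.
The remainder reaches 0 after 2 divisions, so the expansion has 2 partial quotients, read off in order.

[1; 14]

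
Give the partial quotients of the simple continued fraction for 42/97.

Run the Euclidean algorithm on 42 and 97; the successive quotients are the partial quotients a_0, a_1, ... (each step inverts the fractional part left over by the previous one):
  42 = 0*97 + 42, so a_0 = 0.
  97 = 2*42 + 13, so a_1 = 2.
  42 = 3*13 + 3, so a_2 = 3.
  13 = 4*3 + 1, so a_3 = 4.
  3 = 3*1 + 0, so a_4 = 3.
The remainder reaches 0 after 5 divisions, so the expansion has 5 partial quotients, read off in order.

[0; 2, 3, 4, 3]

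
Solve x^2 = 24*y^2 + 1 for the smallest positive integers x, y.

First expand sqrt(24) as a continued fraction. With x_i = (sqrt(24) + m_i)/d_i and (m_0, d_0) = (0, 1): a_0 = floor(sqrt(24)) = 4, since 4^2 = 16 <= 24 < 25 = 5^2.
Iterate m_{i+1} = d_i*a_i - m_i, d_{i+1} = (24 - m_{i+1}^2)/d_i, a_{i+1} = floor((a_0 + m_{i+1})/d_{i+1}):
  m_1 = 1*4 - 0 = 4, d_1 = (24 - 4^2)/1 = 8/1 = 8, a_1 = floor((4 + 4)/8) = 1.
  m_2 = 8*1 - 4 = 4, d_2 = (24 - 4^2)/8 = 8/8 = 1, a_2 = floor((4 + 4)/1) = 8.
  m_3 = 1*8 - 4 = 4, d_3 = (24 - 4^2)/1 = 8/1 = 8: (m_3, d_3) = (m_1, d_1) = (4, 8), so from here the quotients repeat a_1, a_2; the period length is 2.
So sqrt(24) = [4; (1, 8)] with period length k = 2.
k is even, so the fundamental solution of x^2 - 24y^2 = 1 is (p_{k-1}, q_{k-1}) = (p_1, q_1); compute convergents through index 1.
Convergents (p_i = a_i*p_{i-1} + p_{i-2}, q_i = a_i*q_{i-1} + q_{i-2} with p_{-2}=0, p_{-1}=1, q_{-2}=1, q_{-1}=0):
  i=0: a_0=4, p_0 = 4*1 + 0 = 4, q_0 = 4*0 + 1 = 1.
  i=1: a_1=1, p_1 = 1*4 + 1 = 5, q_1 = 1*1 + 0 = 1.
Check: 5^2 - 24*1^2 = 25 - 24 = 1, so (x, y) = (5, 1) solves the equation, and by the theorem it is the least positive solution.

(x, y) = (5, 1)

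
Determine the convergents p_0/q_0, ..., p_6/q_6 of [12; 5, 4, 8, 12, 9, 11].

12/1, 61/5, 256/21, 2109/173, 25564/2097, 232185/19046, 2579599/211603

Using the convergent recurrence p_i = a_i*p_{i-1} + p_{i-2}, q_i = a_i*q_{i-1} + q_{i-2} with p_{-2}=0, p_{-1}=1, q_{-2}=1, q_{-1}=0:
  i=0: a_0=12, p_0 = 12*1 + 0 = 12, q_0 = 12*0 + 1 = 1.
  i=1: a_1=5, p_1 = 5*12 + 1 = 61, q_1 = 5*1 + 0 = 5.
  i=2: a_2=4, p_2 = 4*61 + 12 = 256, q_2 = 4*5 + 1 = 21.
  i=3: a_3=8, p_3 = 8*256 + 61 = 2109, q_3 = 8*21 + 5 = 173.
  i=4: a_4=12, p_4 = 12*2109 + 256 = 25564, q_4 = 12*173 + 21 = 2097.
  i=5: a_5=9, p_5 = 9*25564 + 2109 = 232185, q_5 = 9*2097 + 173 = 19046.
  i=6: a_6=11, p_6 = 11*232185 + 25564 = 2579599, q_6 = 11*19046 + 2097 = 211603.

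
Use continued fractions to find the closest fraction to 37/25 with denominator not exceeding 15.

22/15

Expand x = 37/25 as a continued fraction with the Euclidean algorithm:
  37 = 1*25 + 12, so a_0 = 1.
  25 = 2*12 + 1, so a_1 = 2.
  12 = 12*1 + 0, so a_2 = 12.
so x = [1; 2, 12].
Convergents (p_i = a_i*p_{i-1} + p_{i-2}, q_i = a_i*q_{i-1} + q_{i-2} with p_{-2}=0, p_{-1}=1, q_{-2}=1, q_{-1}=0), until the denominator exceeds 15:
  i=0: a_0=1, p_0 = 1*1 + 0 = 1, q_0 = 1*0 + 1 = 1.
  i=1: a_1=2, p_1 = 2*1 + 1 = 3, q_1 = 2*1 + 0 = 2.
  i=2: a_2=12, p_2 = 12*3 + 1 = 37, q_2 = 12*2 + 1 = 25.
q_2 = 25 > 15, so the last convergent with denominator <= 15 is p_1/q_1 = 3/2.
The closest fraction with denominator <= 15 is either p_1/q_1 or the intermediate fraction (k*p_1 + p_0)/(k*q_1 + q_0) with the largest k >= 1 whose denominator stays <= 15; these approach x as k grows, and every other convergent or intermediate fraction in range is farther away.
Largest k: floor((15 - q_0)/q_1) = floor((15 - 1)/2) = 7.
That gives (7*3 + 1)/(7*2 + 1) = 22/15.
Compare the errors: |x - 3/2| = |37*2 - 3*25|/(25*2) = 1/50, and |x - 22/15| = |37*15 - 22*25|/(25*15) = 5/375.
Cross-multiplying, 5*50 = 250 < 375 = 1*375, so 5/375 is smaller: the intermediate fraction 22/15 is closer to x than 3/2.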